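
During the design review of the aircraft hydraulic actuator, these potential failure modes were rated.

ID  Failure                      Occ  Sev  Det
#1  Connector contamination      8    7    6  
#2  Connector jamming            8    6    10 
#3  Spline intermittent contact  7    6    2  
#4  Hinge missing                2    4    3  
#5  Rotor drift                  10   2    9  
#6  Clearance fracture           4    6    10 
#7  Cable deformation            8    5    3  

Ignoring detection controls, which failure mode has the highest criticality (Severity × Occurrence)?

Criticality = Severity × Occurrence:
  #1: 7 × 8 = 56
  #2: 6 × 8 = 48
  #3: 6 × 7 = 42
  #4: 4 × 2 = 8
  #5: 2 × 10 = 20
  #6: 6 × 4 = 24
  #7: 5 × 8 = 40
Highest criticality is 56 → #1.

#1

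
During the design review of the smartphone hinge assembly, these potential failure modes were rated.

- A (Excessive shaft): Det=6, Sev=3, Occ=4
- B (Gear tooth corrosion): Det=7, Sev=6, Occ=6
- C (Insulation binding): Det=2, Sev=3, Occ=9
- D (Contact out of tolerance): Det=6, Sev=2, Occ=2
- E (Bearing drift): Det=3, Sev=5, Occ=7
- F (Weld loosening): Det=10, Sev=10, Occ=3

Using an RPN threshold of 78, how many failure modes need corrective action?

3

RPN = Severity × Occurrence × Detection:
  A: 3 × 4 × 6 = 72
  B: 6 × 6 × 7 = 252
  C: 3 × 9 × 2 = 54
  D: 2 × 2 × 6 = 24
  E: 5 × 7 × 3 = 105
  F: 10 × 3 × 10 = 300
Modes with RPN ≥ 78: B (252), E (105), F (300) → 3.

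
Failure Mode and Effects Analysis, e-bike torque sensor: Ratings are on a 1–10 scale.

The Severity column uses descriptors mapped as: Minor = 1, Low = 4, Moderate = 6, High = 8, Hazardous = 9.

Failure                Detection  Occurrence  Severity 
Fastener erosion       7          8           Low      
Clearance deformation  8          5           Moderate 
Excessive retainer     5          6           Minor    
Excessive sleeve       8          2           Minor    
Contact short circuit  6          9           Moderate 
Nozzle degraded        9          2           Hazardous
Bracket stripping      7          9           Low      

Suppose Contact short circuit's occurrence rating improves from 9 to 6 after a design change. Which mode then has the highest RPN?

RPN = Severity × Occurrence × Detection:
  Fastener erosion: 4 × 8 × 7 = 224
  Clearance deformation: 6 × 5 × 8 = 240
  Excessive retainer: 1 × 6 × 5 = 30
  Excessive sleeve: 1 × 2 × 8 = 16
  Contact short circuit: 6 × 9 × 6 = 324
  Nozzle degraded: 9 × 2 × 9 = 162
  Bracket stripping: 4 × 9 × 7 = 252
After action: Contact short circuit → 6 × 6 × 6 = 216.
Revised RPNs: Bracket stripping=252, Clearance deformation=240, Fastener erosion=224, Contact short circuit=216, Nozzle degraded=162, Excessive retainer=30, Excessive sleeve=16.
Highest is now Bracket stripping (252).

Bracket stripping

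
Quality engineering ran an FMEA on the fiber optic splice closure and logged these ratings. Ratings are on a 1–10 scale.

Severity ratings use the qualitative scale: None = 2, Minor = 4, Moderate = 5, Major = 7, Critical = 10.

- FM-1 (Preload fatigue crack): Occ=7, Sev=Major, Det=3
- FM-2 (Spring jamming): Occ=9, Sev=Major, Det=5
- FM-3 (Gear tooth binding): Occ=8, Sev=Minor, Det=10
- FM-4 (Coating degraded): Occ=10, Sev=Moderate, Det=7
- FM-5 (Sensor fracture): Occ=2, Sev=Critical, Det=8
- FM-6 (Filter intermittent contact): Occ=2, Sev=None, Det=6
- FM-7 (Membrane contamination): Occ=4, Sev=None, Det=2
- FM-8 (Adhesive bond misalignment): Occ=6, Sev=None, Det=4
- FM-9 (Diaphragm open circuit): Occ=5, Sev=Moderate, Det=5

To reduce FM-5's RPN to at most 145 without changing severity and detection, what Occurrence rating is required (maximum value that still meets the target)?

FM-5: S=10, O=2, D=8 → current RPN = 160.
Fixed product = 80. Need 80 × O ≤ 145, so O ≤ 145/80 = 1.81.
Maximum integer Occurrence rating = 1 (gives RPN 80; O=2 would give 160 > 145).

1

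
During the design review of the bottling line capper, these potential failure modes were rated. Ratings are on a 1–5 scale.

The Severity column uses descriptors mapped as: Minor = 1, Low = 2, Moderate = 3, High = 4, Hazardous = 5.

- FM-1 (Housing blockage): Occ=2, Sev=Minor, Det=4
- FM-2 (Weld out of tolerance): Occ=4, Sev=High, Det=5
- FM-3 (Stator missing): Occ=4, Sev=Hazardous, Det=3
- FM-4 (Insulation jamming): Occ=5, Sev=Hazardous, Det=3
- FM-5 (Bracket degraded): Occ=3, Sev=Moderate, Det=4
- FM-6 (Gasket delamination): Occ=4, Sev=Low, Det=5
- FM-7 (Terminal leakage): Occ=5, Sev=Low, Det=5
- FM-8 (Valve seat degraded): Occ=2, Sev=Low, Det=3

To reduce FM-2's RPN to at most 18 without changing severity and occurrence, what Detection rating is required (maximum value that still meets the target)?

FM-2: S=4, O=4, D=5 → current RPN = 80.
Fixed product = 16. Need 16 × D ≤ 18, so D ≤ 18/16 = 1.12.
Maximum integer Detection rating = 1 (gives RPN 16; D=2 would give 32 > 18).

1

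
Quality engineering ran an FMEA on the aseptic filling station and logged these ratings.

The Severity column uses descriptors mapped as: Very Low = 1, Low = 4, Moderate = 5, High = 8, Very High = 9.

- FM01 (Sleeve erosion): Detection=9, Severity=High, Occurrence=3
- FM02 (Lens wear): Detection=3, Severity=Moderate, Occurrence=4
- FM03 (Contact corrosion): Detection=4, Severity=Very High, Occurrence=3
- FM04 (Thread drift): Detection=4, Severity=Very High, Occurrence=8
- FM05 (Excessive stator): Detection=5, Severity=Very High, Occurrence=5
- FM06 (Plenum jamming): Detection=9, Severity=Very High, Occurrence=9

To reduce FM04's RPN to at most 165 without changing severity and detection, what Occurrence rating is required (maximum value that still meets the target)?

FM04: S=9, O=8, D=4 → current RPN = 288.
Fixed product = 36. Need 36 × O ≤ 165, so O ≤ 165/36 = 4.58.
Maximum integer Occurrence rating = 4 (gives RPN 144; O=5 would give 180 > 165).

4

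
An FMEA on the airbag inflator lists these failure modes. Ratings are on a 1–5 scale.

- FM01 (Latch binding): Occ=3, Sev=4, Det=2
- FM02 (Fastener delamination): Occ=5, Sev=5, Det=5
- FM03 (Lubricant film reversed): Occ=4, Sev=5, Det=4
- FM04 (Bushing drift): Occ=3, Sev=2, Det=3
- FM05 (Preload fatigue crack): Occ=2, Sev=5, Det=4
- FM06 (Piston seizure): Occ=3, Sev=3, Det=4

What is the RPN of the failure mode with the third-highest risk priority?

40

RPN = Severity × Occurrence × Detection:
  FM01: 4 × 3 × 2 = 24
  FM02: 5 × 5 × 5 = 125
  FM03: 5 × 4 × 4 = 80
  FM04: 2 × 3 × 3 = 18
  FM05: 5 × 2 × 4 = 40
  FM06: 3 × 3 × 4 = 36
Sorted descending: 125, 80, 40, 36, 24, 18.
The third-highest RPN is 40 (FM05).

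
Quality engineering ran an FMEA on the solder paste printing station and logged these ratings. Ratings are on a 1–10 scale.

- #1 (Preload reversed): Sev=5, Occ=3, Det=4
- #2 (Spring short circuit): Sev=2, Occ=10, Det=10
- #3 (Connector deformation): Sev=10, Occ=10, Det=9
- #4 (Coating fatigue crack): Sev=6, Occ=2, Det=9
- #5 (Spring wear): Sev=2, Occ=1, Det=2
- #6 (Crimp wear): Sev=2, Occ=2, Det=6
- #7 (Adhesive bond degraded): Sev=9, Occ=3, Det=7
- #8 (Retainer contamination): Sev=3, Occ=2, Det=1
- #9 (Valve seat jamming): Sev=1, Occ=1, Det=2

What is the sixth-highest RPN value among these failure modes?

24

RPN = Severity × Occurrence × Detection:
  #1: 5 × 3 × 4 = 60
  #2: 2 × 10 × 10 = 200
  #3: 10 × 10 × 9 = 900
  #4: 6 × 2 × 9 = 108
  #5: 2 × 1 × 2 = 4
  #6: 2 × 2 × 6 = 24
  #7: 9 × 3 × 7 = 189
  #8: 3 × 2 × 1 = 6
  #9: 1 × 1 × 2 = 2
Sorted descending: 900, 200, 189, 108, 60, 24, 6, 4, 2.
The sixth-highest RPN is 24 (#6).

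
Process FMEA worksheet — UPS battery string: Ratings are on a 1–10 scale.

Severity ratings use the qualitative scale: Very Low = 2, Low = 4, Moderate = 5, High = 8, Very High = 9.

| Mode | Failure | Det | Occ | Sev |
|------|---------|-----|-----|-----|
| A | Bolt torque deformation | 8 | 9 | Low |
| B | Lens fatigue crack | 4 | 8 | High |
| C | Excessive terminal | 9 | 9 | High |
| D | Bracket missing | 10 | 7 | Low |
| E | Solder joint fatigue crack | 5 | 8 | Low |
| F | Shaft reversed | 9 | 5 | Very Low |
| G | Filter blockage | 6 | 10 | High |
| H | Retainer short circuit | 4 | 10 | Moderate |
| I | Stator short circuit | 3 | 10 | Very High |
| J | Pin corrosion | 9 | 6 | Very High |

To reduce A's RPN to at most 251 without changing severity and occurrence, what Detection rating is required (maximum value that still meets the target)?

6

A: S=4, O=9, D=8 → current RPN = 288.
Fixed product = 36. Need 36 × D ≤ 251, so D ≤ 251/36 = 6.97.
Maximum integer Detection rating = 6 (gives RPN 216; D=7 would give 252 > 251).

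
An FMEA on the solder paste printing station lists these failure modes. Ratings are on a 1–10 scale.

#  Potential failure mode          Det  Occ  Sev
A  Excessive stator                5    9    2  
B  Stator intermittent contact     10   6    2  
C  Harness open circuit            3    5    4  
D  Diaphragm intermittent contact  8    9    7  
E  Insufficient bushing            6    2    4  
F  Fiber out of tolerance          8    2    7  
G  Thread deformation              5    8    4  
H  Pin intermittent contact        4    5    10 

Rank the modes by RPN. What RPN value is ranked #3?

RPN = Severity × Occurrence × Detection:
  A: 2 × 9 × 5 = 90
  B: 2 × 6 × 10 = 120
  C: 4 × 5 × 3 = 60
  D: 7 × 9 × 8 = 504
  E: 4 × 2 × 6 = 48
  F: 7 × 2 × 8 = 112
  G: 4 × 8 × 5 = 160
  H: 10 × 5 × 4 = 200
Sorted descending: 504, 200, 160, 120, 112, 90, 60, 48.
The third-highest RPN is 160 (G).

160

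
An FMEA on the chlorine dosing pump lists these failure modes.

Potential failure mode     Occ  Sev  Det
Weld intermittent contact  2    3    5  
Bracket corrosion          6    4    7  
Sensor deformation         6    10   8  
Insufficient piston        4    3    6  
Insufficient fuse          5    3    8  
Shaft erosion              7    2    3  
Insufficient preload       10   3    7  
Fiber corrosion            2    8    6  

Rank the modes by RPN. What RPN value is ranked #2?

RPN = Severity × Occurrence × Detection:
  Weld intermittent contact: 3 × 2 × 5 = 30
  Bracket corrosion: 4 × 6 × 7 = 168
  Sensor deformation: 10 × 6 × 8 = 480
  Insufficient piston: 3 × 4 × 6 = 72
  Insufficient fuse: 3 × 5 × 8 = 120
  Shaft erosion: 2 × 7 × 3 = 42
  Insufficient preload: 3 × 10 × 7 = 210
  Fiber corrosion: 8 × 2 × 6 = 96
Sorted descending: 480, 210, 168, 120, 96, 72, 42, 30.
The second-highest RPN is 210 (Insufficient preload).

210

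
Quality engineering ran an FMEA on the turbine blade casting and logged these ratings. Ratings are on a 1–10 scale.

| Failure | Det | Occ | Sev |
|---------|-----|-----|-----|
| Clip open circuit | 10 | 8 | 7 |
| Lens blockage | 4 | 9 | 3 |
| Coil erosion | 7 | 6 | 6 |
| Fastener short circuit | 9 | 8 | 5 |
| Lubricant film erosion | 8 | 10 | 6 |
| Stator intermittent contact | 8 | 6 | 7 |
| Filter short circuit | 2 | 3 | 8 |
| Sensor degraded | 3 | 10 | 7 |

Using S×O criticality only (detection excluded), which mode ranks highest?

Criticality = Severity × Occurrence:
  Clip open circuit: 7 × 8 = 56
  Lens blockage: 3 × 9 = 27
  Coil erosion: 6 × 6 = 36
  Fastener short circuit: 5 × 8 = 40
  Lubricant film erosion: 6 × 10 = 60
  Stator intermittent contact: 7 × 6 = 42
  Filter short circuit: 8 × 3 = 24
  Sensor degraded: 7 × 10 = 70
Highest criticality is 70 → Sensor degraded.

Sensor degraded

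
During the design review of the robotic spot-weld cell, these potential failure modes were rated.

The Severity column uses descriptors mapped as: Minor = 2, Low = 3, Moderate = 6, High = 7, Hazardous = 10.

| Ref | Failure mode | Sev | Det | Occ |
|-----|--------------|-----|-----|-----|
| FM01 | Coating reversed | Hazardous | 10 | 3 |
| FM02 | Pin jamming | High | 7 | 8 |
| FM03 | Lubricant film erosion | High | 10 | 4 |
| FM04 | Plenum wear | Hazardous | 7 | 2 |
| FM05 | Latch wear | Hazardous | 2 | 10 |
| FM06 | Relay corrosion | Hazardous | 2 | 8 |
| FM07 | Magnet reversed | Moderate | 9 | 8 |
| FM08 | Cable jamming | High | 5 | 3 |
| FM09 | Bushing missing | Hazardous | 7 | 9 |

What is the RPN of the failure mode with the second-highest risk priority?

RPN = Severity × Occurrence × Detection:
  FM01: 10 × 3 × 10 = 300
  FM02: 7 × 8 × 7 = 392
  FM03: 7 × 4 × 10 = 280
  FM04: 10 × 2 × 7 = 140
  FM05: 10 × 10 × 2 = 200
  FM06: 10 × 8 × 2 = 160
  FM07: 6 × 8 × 9 = 432
  FM08: 7 × 3 × 5 = 105
  FM09: 10 × 9 × 7 = 630
Sorted descending: 630, 432, 392, 300, 280, 200, 160, 140, 105.
The second-highest RPN is 432 (FM07).

432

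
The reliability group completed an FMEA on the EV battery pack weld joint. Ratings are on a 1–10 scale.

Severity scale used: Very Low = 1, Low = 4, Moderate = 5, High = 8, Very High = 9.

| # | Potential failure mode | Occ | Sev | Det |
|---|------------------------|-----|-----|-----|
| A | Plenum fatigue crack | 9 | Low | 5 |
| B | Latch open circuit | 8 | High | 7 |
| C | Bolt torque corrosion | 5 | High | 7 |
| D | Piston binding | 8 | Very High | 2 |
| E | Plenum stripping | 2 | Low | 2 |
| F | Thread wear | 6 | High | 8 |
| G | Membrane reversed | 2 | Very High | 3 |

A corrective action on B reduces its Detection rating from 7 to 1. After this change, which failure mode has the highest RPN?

RPN = Severity × Occurrence × Detection:
  A: 4 × 9 × 5 = 180
  B: 8 × 8 × 7 = 448
  C: 8 × 5 × 7 = 280
  D: 9 × 8 × 2 = 144
  E: 4 × 2 × 2 = 16
  F: 8 × 6 × 8 = 384
  G: 9 × 2 × 3 = 54
After action: B → 8 × 8 × 1 = 64.
Revised RPNs: F=384, C=280, A=180, D=144, B=64, G=54, E=16.
Highest is now F (384).

F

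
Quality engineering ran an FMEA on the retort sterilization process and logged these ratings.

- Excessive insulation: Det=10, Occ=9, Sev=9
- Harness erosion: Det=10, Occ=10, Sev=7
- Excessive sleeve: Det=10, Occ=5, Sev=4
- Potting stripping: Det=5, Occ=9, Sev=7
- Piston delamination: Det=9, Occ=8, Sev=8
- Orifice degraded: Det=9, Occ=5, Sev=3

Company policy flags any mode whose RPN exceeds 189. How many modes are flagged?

RPN = Severity × Occurrence × Detection:
  Excessive insulation: 9 × 9 × 10 = 810
  Harness erosion: 7 × 10 × 10 = 700
  Excessive sleeve: 4 × 5 × 10 = 200
  Potting stripping: 7 × 9 × 5 = 315
  Piston delamination: 8 × 8 × 9 = 576
  Orifice degraded: 3 × 5 × 9 = 135
Modes with RPN > 189: Excessive insulation (810), Harness erosion (700), Excessive sleeve (200), Potting stripping (315), Piston delamination (576) → 5.

5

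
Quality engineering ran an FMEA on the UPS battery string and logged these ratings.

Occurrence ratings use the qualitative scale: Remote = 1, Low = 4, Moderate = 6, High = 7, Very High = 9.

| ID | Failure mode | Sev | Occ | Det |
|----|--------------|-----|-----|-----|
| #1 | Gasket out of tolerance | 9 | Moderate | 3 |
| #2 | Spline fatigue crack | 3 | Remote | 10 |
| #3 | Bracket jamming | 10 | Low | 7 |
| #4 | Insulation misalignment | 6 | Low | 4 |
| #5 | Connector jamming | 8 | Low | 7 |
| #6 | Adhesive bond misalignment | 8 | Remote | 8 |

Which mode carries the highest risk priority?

#3

RPN = Severity × Occurrence × Detection:
  #1: 9 × 6 × 3 = 162
  #2: 3 × 1 × 10 = 30
  #3: 10 × 4 × 7 = 280
  #4: 6 × 4 × 4 = 96
  #5: 8 × 4 × 7 = 224
  #6: 8 × 1 × 8 = 64
Highest RPN is 280 → #3.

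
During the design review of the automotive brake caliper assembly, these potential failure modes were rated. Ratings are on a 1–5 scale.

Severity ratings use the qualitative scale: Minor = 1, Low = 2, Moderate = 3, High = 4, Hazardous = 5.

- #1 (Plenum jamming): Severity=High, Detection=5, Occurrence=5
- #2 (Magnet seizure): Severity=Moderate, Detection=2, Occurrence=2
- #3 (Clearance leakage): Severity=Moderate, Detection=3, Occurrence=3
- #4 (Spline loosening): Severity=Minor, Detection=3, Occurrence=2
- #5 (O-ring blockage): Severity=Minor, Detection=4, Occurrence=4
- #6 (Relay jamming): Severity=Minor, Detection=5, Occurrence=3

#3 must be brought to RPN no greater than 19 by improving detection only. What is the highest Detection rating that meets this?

2

#3: S=3, O=3, D=3 → current RPN = 27.
Fixed product = 9. Need 9 × D ≤ 19, so D ≤ 19/9 = 2.11.
Maximum integer Detection rating = 2 (gives RPN 18; D=3 would give 27 > 19).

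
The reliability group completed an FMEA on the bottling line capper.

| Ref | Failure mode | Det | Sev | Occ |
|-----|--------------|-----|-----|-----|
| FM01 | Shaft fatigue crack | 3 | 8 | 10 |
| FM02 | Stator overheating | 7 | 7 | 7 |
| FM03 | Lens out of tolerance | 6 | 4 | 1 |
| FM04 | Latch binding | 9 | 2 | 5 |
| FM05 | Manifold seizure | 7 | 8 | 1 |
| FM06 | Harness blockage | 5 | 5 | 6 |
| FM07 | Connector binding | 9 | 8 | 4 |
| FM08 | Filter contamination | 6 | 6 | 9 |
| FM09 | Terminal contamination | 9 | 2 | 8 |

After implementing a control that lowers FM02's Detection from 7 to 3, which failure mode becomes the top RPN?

RPN = Severity × Occurrence × Detection:
  FM01: 8 × 10 × 3 = 240
  FM02: 7 × 7 × 7 = 343
  FM03: 4 × 1 × 6 = 24
  FM04: 2 × 5 × 9 = 90
  FM05: 8 × 1 × 7 = 56
  FM06: 5 × 6 × 5 = 150
  FM07: 8 × 4 × 9 = 288
  FM08: 6 × 9 × 6 = 324
  FM09: 2 × 8 × 9 = 144
After action: FM02 → 7 × 7 × 3 = 147.
Revised RPNs: FM08=324, FM07=288, FM01=240, FM06=150, FM02=147, FM09=144, FM04=90, FM05=56, FM03=24.
Highest is now FM08 (324).

FM08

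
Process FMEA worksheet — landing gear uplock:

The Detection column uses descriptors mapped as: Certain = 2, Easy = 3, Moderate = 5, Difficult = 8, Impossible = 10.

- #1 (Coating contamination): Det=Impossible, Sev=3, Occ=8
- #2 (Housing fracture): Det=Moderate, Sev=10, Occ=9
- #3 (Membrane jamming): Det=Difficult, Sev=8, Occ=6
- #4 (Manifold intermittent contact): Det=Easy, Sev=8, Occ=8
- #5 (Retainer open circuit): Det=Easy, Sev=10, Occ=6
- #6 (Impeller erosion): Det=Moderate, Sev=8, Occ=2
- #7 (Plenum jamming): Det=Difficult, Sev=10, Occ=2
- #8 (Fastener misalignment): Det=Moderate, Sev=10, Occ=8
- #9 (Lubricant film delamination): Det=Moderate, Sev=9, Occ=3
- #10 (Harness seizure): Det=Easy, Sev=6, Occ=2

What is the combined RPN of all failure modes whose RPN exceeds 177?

RPN = Severity × Occurrence × Detection:
  #1: 3 × 8 × 10 = 240
  #2: 10 × 9 × 5 = 450
  #3: 8 × 6 × 8 = 384
  #4: 8 × 8 × 3 = 192
  #5: 10 × 6 × 3 = 180
  #6: 8 × 2 × 5 = 80
  #7: 10 × 2 × 8 = 160
  #8: 10 × 8 × 5 = 400
  #9: 9 × 3 × 5 = 135
  #10: 6 × 2 × 3 = 36
RPN > 177: #1 (240), #2 (450), #3 (384), #4 (192), #5 (180), #8 (400).
Sum: 240 + 450 + 384 + 192 + 180 + 400 = 1846.

1846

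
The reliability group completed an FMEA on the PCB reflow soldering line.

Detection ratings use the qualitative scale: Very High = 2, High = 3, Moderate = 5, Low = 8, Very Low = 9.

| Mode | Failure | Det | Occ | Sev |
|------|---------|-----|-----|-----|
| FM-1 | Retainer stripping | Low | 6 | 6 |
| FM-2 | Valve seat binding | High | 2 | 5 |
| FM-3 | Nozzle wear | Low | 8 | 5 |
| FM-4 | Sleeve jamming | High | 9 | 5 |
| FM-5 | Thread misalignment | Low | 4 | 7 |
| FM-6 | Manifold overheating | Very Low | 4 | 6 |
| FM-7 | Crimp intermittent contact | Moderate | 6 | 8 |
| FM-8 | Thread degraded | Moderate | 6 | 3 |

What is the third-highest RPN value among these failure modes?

240

RPN = Severity × Occurrence × Detection:
  FM-1: 6 × 6 × 8 = 288
  FM-2: 5 × 2 × 3 = 30
  FM-3: 5 × 8 × 8 = 320
  FM-4: 5 × 9 × 3 = 135
  FM-5: 7 × 4 × 8 = 224
  FM-6: 6 × 4 × 9 = 216
  FM-7: 8 × 6 × 5 = 240
  FM-8: 3 × 6 × 5 = 90
Sorted descending: 320, 288, 240, 224, 216, 135, 90, 30.
The third-highest RPN is 240 (FM-7).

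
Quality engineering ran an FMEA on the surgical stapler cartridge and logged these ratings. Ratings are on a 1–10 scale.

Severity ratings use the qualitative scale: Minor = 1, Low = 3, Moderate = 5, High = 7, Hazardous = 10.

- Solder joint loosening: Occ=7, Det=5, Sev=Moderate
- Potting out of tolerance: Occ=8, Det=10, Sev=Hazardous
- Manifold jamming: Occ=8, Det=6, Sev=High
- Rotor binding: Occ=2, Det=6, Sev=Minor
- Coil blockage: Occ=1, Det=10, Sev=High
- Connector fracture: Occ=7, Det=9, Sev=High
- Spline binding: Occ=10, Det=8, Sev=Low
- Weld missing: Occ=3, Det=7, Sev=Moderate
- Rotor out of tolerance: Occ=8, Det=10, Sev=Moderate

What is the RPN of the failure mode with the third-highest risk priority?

400

RPN = Severity × Occurrence × Detection:
  Solder joint loosening: 5 × 7 × 5 = 175
  Potting out of tolerance: 10 × 8 × 10 = 800
  Manifold jamming: 7 × 8 × 6 = 336
  Rotor binding: 1 × 2 × 6 = 12
  Coil blockage: 7 × 1 × 10 = 70
  Connector fracture: 7 × 7 × 9 = 441
  Spline binding: 3 × 10 × 8 = 240
  Weld missing: 5 × 3 × 7 = 105
  Rotor out of tolerance: 5 × 8 × 10 = 400
Sorted descending: 800, 441, 400, 336, 240, 175, 105, 70, 12.
The third-highest RPN is 400 (Rotor out of tolerance).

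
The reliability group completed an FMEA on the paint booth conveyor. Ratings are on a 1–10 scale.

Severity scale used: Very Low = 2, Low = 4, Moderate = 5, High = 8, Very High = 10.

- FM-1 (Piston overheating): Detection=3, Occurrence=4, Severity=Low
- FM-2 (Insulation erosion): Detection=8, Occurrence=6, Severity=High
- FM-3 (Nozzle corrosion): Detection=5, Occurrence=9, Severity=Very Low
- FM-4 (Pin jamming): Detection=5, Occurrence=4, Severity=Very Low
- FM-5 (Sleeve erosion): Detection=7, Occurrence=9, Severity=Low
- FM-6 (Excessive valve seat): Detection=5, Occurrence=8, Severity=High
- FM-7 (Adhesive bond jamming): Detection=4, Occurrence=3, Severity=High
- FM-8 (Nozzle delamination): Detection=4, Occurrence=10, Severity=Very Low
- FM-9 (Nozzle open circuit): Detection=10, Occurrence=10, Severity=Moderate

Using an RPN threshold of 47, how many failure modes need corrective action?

RPN = Severity × Occurrence × Detection:
  FM-1: 4 × 4 × 3 = 48
  FM-2: 8 × 6 × 8 = 384
  FM-3: 2 × 9 × 5 = 90
  FM-4: 2 × 4 × 5 = 40
  FM-5: 4 × 9 × 7 = 252
  FM-6: 8 × 8 × 5 = 320
  FM-7: 8 × 3 × 4 = 96
  FM-8: 2 × 10 × 4 = 80
  FM-9: 5 × 10 × 10 = 500
Modes with RPN ≥ 47: FM-1 (48), FM-2 (384), FM-3 (90), FM-5 (252), FM-6 (320), FM-7 (96), FM-8 (80), FM-9 (500) → 8.

8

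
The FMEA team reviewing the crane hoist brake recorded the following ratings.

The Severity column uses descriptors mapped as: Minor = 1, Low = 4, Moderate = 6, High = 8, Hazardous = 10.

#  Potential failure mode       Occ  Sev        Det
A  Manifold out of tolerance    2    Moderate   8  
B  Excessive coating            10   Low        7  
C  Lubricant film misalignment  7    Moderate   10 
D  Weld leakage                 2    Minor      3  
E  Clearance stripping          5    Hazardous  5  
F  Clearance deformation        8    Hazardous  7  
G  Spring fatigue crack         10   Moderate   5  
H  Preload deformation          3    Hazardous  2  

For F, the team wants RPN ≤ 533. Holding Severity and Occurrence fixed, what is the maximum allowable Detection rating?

F: S=10, O=8, D=7 → current RPN = 560.
Fixed product = 80. Need 80 × D ≤ 533, so D ≤ 533/80 = 6.66.
Maximum integer Detection rating = 6 (gives RPN 480; D=7 would give 560 > 533).

6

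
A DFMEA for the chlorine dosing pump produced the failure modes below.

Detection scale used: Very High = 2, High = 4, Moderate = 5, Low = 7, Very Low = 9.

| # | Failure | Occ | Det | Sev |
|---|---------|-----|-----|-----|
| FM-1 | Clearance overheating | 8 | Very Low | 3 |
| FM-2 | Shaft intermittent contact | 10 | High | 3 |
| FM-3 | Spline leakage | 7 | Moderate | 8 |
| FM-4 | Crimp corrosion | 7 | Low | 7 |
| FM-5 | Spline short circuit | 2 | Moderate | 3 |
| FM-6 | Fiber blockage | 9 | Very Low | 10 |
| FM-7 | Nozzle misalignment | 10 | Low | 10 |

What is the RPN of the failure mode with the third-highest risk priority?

RPN = Severity × Occurrence × Detection:
  FM-1: 3 × 8 × 9 = 216
  FM-2: 3 × 10 × 4 = 120
  FM-3: 8 × 7 × 5 = 280
  FM-4: 7 × 7 × 7 = 343
  FM-5: 3 × 2 × 5 = 30
  FM-6: 10 × 9 × 9 = 810
  FM-7: 10 × 10 × 7 = 700
Sorted descending: 810, 700, 343, 280, 216, 120, 30.
The third-highest RPN is 343 (FM-4).

343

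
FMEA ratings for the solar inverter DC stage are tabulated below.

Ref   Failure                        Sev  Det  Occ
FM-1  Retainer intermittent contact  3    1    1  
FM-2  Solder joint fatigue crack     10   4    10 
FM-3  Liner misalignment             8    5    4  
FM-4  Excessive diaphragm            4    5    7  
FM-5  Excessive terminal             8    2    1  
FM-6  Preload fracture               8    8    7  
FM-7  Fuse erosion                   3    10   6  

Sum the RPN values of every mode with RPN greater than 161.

RPN = Severity × Occurrence × Detection:
  FM-1: 3 × 1 × 1 = 3
  FM-2: 10 × 10 × 4 = 400
  FM-3: 8 × 4 × 5 = 160
  FM-4: 4 × 7 × 5 = 140
  FM-5: 8 × 1 × 2 = 16
  FM-6: 8 × 7 × 8 = 448
  FM-7: 3 × 6 × 10 = 180
RPN > 161: FM-2 (400), FM-6 (448), FM-7 (180).
Sum: 400 + 448 + 180 = 1028.

1028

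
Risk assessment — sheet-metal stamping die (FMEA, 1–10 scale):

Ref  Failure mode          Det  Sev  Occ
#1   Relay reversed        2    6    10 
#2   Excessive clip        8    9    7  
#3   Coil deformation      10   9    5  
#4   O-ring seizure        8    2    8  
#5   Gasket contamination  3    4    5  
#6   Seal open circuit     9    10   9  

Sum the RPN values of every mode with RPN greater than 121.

RPN = Severity × Occurrence × Detection:
  #1: 6 × 10 × 2 = 120
  #2: 9 × 7 × 8 = 504
  #3: 9 × 5 × 10 = 450
  #4: 2 × 8 × 8 = 128
  #5: 4 × 5 × 3 = 60
  #6: 10 × 9 × 9 = 810
RPN > 121: #2 (504), #3 (450), #4 (128), #6 (810).
Sum: 504 + 450 + 128 + 810 = 1892.

1892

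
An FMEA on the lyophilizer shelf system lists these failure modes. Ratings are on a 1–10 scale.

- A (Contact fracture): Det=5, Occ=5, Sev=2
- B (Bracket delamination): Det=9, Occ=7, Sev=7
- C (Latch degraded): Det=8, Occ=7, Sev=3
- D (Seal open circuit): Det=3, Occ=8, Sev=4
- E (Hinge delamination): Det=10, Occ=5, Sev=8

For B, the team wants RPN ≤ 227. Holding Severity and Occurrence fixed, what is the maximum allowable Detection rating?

4

B: S=7, O=7, D=9 → current RPN = 441.
Fixed product = 49. Need 49 × D ≤ 227, so D ≤ 227/49 = 4.63.
Maximum integer Detection rating = 4 (gives RPN 196; D=5 would give 245 > 227).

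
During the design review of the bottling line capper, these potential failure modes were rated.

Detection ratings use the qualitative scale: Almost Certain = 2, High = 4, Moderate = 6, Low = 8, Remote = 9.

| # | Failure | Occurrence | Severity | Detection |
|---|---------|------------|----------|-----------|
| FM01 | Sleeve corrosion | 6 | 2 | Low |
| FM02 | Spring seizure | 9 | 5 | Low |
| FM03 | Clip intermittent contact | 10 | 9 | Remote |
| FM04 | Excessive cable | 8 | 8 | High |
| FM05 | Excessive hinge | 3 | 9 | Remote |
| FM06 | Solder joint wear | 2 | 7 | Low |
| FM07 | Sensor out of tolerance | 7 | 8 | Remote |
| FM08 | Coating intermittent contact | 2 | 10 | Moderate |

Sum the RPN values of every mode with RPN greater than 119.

RPN = Severity × Occurrence × Detection:
  FM01: 2 × 6 × 8 = 96
  FM02: 5 × 9 × 8 = 360
  FM03: 9 × 10 × 9 = 810
  FM04: 8 × 8 × 4 = 256
  FM05: 9 × 3 × 9 = 243
  FM06: 7 × 2 × 8 = 112
  FM07: 8 × 7 × 9 = 504
  FM08: 10 × 2 × 6 = 120
RPN > 119: FM02 (360), FM03 (810), FM04 (256), FM05 (243), FM07 (504), FM08 (120).
Sum: 360 + 810 + 256 + 243 + 504 + 120 = 2293.

2293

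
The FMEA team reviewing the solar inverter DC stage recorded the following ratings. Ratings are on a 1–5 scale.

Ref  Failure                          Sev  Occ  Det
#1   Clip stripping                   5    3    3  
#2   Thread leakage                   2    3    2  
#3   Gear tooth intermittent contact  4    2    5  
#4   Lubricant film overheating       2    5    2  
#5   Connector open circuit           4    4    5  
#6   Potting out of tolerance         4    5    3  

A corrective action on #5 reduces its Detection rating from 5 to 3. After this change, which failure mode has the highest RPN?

#6

RPN = Severity × Occurrence × Detection:
  #1: 5 × 3 × 3 = 45
  #2: 2 × 3 × 2 = 12
  #3: 4 × 2 × 5 = 40
  #4: 2 × 5 × 2 = 20
  #5: 4 × 4 × 5 = 80
  #6: 4 × 5 × 3 = 60
After action: #5 → 4 × 4 × 3 = 48.
Revised RPNs: #6=60, #5=48, #1=45, #3=40, #4=20, #2=12.
Highest is now #6 (60).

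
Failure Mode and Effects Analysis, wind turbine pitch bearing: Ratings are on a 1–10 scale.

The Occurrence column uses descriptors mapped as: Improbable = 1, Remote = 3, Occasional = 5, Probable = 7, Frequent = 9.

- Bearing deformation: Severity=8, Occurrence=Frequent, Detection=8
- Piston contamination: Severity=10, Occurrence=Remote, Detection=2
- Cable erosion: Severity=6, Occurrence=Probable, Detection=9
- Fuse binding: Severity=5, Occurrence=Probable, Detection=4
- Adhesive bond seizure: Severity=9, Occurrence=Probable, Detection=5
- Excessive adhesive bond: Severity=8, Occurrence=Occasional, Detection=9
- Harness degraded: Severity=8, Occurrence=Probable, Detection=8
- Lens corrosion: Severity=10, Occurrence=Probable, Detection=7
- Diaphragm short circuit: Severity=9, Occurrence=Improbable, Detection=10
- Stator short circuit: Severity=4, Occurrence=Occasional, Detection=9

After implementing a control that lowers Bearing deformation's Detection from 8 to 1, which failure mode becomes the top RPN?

RPN = Severity × Occurrence × Detection:
  Bearing deformation: 8 × 9 × 8 = 576
  Piston contamination: 10 × 3 × 2 = 60
  Cable erosion: 6 × 7 × 9 = 378
  Fuse binding: 5 × 7 × 4 = 140
  Adhesive bond seizure: 9 × 7 × 5 = 315
  Excessive adhesive bond: 8 × 5 × 9 = 360
  Harness degraded: 8 × 7 × 8 = 448
  Lens corrosion: 10 × 7 × 7 = 490
  Diaphragm short circuit: 9 × 1 × 10 = 90
  Stator short circuit: 4 × 5 × 9 = 180
After action: Bearing deformation → 8 × 9 × 1 = 72.
Revised RPNs: Lens corrosion=490, Harness degraded=448, Cable erosion=378, Excessive adhesive bond=360, Adhesive bond seizure=315, Stator short circuit=180, Fuse binding=140, Diaphragm short circuit=90, Bearing deformation=72, Piston contamination=60.
Highest is now Lens corrosion (490).

Lens corrosion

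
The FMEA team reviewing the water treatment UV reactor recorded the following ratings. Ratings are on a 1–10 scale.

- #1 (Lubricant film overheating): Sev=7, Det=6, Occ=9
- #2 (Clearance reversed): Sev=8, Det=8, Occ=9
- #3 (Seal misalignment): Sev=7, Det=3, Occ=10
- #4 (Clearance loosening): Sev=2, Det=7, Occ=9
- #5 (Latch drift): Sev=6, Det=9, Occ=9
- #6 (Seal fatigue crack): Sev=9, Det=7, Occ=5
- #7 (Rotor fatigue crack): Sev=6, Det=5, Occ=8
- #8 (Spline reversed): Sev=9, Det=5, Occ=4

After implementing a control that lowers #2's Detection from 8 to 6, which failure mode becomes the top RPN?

RPN = Severity × Occurrence × Detection:
  #1: 7 × 9 × 6 = 378
  #2: 8 × 9 × 8 = 576
  #3: 7 × 10 × 3 = 210
  #4: 2 × 9 × 7 = 126
  #5: 6 × 9 × 9 = 486
  #6: 9 × 5 × 7 = 315
  #7: 6 × 8 × 5 = 240
  #8: 9 × 4 × 5 = 180
After action: #2 → 8 × 9 × 6 = 432.
Revised RPNs: #5=486, #2=432, #1=378, #6=315, #7=240, #3=210, #8=180, #4=126.
Highest is now #5 (486).

#5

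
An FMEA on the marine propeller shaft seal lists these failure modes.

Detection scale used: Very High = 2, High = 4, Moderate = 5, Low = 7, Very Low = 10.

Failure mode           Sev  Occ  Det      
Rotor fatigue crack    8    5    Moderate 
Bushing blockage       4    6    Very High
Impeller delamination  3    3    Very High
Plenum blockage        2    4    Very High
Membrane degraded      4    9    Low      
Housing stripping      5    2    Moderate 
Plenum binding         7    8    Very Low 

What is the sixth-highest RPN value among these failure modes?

18

RPN = Severity × Occurrence × Detection:
  Rotor fatigue crack: 8 × 5 × 5 = 200
  Bushing blockage: 4 × 6 × 2 = 48
  Impeller delamination: 3 × 3 × 2 = 18
  Plenum blockage: 2 × 4 × 2 = 16
  Membrane degraded: 4 × 9 × 7 = 252
  Housing stripping: 5 × 2 × 5 = 50
  Plenum binding: 7 × 8 × 10 = 560
Sorted descending: 560, 252, 200, 50, 48, 18, 16.
The sixth-highest RPN is 18 (Impeller delamination).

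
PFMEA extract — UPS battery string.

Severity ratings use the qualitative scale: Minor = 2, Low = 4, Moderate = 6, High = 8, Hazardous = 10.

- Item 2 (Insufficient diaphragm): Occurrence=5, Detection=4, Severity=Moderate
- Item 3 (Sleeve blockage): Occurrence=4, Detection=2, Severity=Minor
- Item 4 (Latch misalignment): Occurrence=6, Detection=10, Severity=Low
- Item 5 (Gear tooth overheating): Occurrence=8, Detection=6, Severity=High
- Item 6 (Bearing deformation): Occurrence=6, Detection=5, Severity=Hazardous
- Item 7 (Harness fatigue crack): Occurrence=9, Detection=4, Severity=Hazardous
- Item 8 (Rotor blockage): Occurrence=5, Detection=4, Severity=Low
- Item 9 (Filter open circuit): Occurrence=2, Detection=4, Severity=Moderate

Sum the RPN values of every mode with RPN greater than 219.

1284

RPN = Severity × Occurrence × Detection:
  Item 2: 6 × 5 × 4 = 120
  Item 3: 2 × 4 × 2 = 16
  Item 4: 4 × 6 × 10 = 240
  Item 5: 8 × 8 × 6 = 384
  Item 6: 10 × 6 × 5 = 300
  Item 7: 10 × 9 × 4 = 360
  Item 8: 4 × 5 × 4 = 80
  Item 9: 6 × 2 × 4 = 48
RPN > 219: Item 4 (240), Item 5 (384), Item 6 (300), Item 7 (360).
Sum: 240 + 384 + 300 + 360 = 1284.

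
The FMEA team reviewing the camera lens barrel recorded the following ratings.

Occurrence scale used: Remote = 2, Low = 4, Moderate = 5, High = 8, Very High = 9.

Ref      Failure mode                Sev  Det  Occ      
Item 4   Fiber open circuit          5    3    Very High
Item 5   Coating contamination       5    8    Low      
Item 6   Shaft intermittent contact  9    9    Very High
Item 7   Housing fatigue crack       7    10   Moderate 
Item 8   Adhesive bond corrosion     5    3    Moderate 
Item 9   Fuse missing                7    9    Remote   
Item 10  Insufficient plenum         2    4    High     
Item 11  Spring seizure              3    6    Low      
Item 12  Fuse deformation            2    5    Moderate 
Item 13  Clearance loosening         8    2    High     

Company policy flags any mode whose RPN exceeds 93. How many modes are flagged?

RPN = Severity × Occurrence × Detection:
  Item 4: 5 × 9 × 3 = 135
  Item 5: 5 × 4 × 8 = 160
  Item 6: 9 × 9 × 9 = 729
  Item 7: 7 × 5 × 10 = 350
  Item 8: 5 × 5 × 3 = 75
  Item 9: 7 × 2 × 9 = 126
  Item 10: 2 × 8 × 4 = 64
  Item 11: 3 × 4 × 6 = 72
  Item 12: 2 × 5 × 5 = 50
  Item 13: 8 × 8 × 2 = 128
Modes with RPN > 93: Item 4 (135), Item 5 (160), Item 6 (729), Item 7 (350), Item 9 (126), Item 13 (128) → 6.

6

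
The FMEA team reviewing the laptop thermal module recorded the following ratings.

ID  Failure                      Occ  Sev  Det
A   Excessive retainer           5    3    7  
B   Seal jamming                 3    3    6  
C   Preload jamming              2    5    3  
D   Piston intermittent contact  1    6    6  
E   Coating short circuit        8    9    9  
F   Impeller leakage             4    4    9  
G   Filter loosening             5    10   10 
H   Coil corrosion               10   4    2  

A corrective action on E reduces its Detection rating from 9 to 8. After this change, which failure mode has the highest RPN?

E

RPN = Severity × Occurrence × Detection:
  A: 3 × 5 × 7 = 105
  B: 3 × 3 × 6 = 54
  C: 5 × 2 × 3 = 30
  D: 6 × 1 × 6 = 36
  E: 9 × 8 × 9 = 648
  F: 4 × 4 × 9 = 144
  G: 10 × 5 × 10 = 500
  H: 4 × 10 × 2 = 80
After action: E → 9 × 8 × 8 = 576.
Revised RPNs: E=576, G=500, F=144, A=105, H=80, B=54, D=36, C=30.
Highest is now E (576).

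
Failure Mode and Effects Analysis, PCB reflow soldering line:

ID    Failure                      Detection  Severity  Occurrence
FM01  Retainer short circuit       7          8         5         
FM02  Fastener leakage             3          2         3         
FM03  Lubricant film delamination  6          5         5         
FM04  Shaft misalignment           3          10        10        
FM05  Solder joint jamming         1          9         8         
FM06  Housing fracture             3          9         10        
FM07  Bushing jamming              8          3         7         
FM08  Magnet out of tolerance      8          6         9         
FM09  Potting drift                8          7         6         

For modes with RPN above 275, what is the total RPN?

RPN = Severity × Occurrence × Detection:
  FM01: 8 × 5 × 7 = 280
  FM02: 2 × 3 × 3 = 18
  FM03: 5 × 5 × 6 = 150
  FM04: 10 × 10 × 3 = 300
  FM05: 9 × 8 × 1 = 72
  FM06: 9 × 10 × 3 = 270
  FM07: 3 × 7 × 8 = 168
  FM08: 6 × 9 × 8 = 432
  FM09: 7 × 6 × 8 = 336
RPN > 275: FM01 (280), FM04 (300), FM08 (432), FM09 (336).
Sum: 280 + 300 + 432 + 336 = 1348.

1348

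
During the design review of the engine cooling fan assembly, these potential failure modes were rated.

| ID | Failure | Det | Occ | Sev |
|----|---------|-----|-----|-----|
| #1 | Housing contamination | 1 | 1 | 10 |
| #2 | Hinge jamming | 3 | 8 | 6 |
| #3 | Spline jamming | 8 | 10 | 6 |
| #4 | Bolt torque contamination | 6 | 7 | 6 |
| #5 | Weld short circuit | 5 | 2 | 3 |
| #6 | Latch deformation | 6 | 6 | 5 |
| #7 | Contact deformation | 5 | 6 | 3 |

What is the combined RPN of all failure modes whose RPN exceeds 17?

RPN = Severity × Occurrence × Detection:
  #1: 10 × 1 × 1 = 10
  #2: 6 × 8 × 3 = 144
  #3: 6 × 10 × 8 = 480
  #4: 6 × 7 × 6 = 252
  #5: 3 × 2 × 5 = 30
  #6: 5 × 6 × 6 = 180
  #7: 3 × 6 × 5 = 90
RPN > 17: #2 (144), #3 (480), #4 (252), #5 (30), #6 (180), #7 (90).
Sum: 144 + 480 + 252 + 30 + 180 + 90 = 1176.

1176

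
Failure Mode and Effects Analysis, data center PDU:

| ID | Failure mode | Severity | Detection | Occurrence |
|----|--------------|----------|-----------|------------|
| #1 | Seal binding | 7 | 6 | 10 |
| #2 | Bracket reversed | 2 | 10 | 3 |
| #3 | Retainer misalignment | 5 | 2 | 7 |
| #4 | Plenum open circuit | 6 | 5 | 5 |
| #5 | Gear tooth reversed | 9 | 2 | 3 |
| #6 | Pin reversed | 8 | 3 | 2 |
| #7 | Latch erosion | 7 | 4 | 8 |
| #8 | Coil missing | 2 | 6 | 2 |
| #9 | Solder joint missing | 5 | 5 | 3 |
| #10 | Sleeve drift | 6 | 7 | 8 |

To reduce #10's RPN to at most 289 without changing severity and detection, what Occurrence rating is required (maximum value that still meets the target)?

#10: S=6, O=8, D=7 → current RPN = 336.
Fixed product = 42. Need 42 × O ≤ 289, so O ≤ 289/42 = 6.88.
Maximum integer Occurrence rating = 6 (gives RPN 252; O=7 would give 294 > 289).

6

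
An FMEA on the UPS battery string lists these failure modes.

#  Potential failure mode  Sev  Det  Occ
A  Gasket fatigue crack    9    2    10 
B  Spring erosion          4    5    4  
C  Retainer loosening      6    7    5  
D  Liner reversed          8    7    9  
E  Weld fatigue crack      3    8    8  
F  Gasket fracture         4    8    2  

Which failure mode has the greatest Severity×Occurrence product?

A

Criticality = Severity × Occurrence:
  A: 9 × 10 = 90
  B: 4 × 4 = 16
  C: 6 × 5 = 30
  D: 8 × 9 = 72
  E: 3 × 8 = 24
  F: 4 × 2 = 8
Highest criticality is 90 → A.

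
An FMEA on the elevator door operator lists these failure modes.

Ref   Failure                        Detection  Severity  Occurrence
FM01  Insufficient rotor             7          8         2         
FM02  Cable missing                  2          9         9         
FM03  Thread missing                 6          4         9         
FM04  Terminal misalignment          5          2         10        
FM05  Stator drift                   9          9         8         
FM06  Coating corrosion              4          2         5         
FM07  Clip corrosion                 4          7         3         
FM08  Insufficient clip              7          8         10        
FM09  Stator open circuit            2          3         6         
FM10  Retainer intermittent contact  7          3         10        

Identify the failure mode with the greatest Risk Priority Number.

RPN = Severity × Occurrence × Detection:
  FM01: 8 × 2 × 7 = 112
  FM02: 9 × 9 × 2 = 162
  FM03: 4 × 9 × 6 = 216
  FM04: 2 × 10 × 5 = 100
  FM05: 9 × 8 × 9 = 648
  FM06: 2 × 5 × 4 = 40
  FM07: 7 × 3 × 4 = 84
  FM08: 8 × 10 × 7 = 560
  FM09: 3 × 6 × 2 = 36
  FM10: 3 × 10 × 7 = 210
Highest RPN is 648 → FM05.

FM05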